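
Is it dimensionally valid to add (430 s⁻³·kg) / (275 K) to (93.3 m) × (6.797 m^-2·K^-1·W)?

No

In SI base units:
  (430 s⁻³·kg) / (275 K):  [kg·s⁻³] / [K] = kg·s⁻³·K⁻¹
  (93.3 m) × (6.797 m^-2·K^-1·W):  [m] · [kg·s⁻³·K⁻¹] = kg·m·s⁻³·K⁻¹
kg·s⁻³·K⁻¹ ≠ kg·m·s⁻³·K⁻¹, so they cannot be added.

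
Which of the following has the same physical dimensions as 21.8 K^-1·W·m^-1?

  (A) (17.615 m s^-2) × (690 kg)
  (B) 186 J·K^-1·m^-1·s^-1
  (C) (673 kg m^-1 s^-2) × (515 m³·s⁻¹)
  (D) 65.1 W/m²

Reference: W·m⁻¹·K⁻¹ = J·s⁻¹·m⁻¹·K⁻¹ = kg·m·s⁻³·K⁻¹.
Each option:
  (A) [m·s⁻²] · [kg] = kg·m·s⁻²
  (B) J·s⁻¹·m⁻¹·K⁻¹ = N·m·s⁻¹·m⁻¹·K⁻¹ = kg·m·s⁻³·K⁻¹  ← same
  (C) [kg·m⁻¹·s⁻²] · [m³·s⁻¹] = kg·m²·s⁻³
  (D) W·m⁻² = J·s⁻¹·m⁻² = kg·s⁻³
Only (B) matches kg·m·s⁻³·K⁻¹.

(B)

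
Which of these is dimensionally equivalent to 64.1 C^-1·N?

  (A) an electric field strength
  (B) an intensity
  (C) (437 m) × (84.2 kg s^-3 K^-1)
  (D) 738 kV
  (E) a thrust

(A)

Reference: N·C⁻¹ = kg·m·s⁻²·(s·A)⁻¹ = kg·m·s⁻³·A⁻¹.
Each option:
  (A) [electric field strength] = kg·m·s⁻³·A⁻¹  ← same
  (B) [intensity] = kg·s⁻³
  (C) [m] · [kg·s⁻³·K⁻¹] = kg·m·s⁻³·K⁻¹
  (D) V = J·C⁻¹ = kg·m²·s⁻³·A⁻¹
  (E) [thrust] = kg·m·s⁻²
Only (A) matches kg·m·s⁻³·A⁻¹.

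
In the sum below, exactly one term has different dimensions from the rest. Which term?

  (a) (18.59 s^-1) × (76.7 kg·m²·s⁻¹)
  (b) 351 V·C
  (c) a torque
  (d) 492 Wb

(d)

Reduce each to base SI dimensions:
  (a) [s⁻¹] · [kg·m²·s⁻¹] = kg·m²·s⁻²
  (b) C·V = s·A·J·C⁻¹ = kg·m²·s⁻²
  (c) [torque] = kg·m²·s⁻²
  (d) Wb = V·s = kg·m²·s⁻²·A⁻¹
All reduce to kg·m²·s⁻² except (d), which is kg·m²·s⁻²·A⁻¹.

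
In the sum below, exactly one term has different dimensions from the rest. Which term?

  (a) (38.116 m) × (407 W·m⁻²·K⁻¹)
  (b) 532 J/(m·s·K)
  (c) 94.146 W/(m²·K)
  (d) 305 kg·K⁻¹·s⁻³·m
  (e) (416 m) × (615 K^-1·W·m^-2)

Work out the base dimensions of each:
  (a) [m] · [kg·s⁻³·K⁻¹] = kg·m·s⁻³·K⁻¹
  (b) J·s⁻¹·m⁻¹·K⁻¹ = N·m·s⁻¹·m⁻¹·K⁻¹ = kg·m·s⁻³·K⁻¹
  (c) W·m⁻²·K⁻¹ = J·s⁻¹·m⁻²·K⁻¹ = kg·s⁻³·K⁻¹
  (d) kg·m·s⁻³·K⁻¹
  (e) [m] · [kg·s⁻³·K⁻¹] = kg·m·s⁻³·K⁻¹
All reduce to kg·m·s⁻³·K⁻¹ except (c), which is kg·s⁻³·K⁻¹.

(c)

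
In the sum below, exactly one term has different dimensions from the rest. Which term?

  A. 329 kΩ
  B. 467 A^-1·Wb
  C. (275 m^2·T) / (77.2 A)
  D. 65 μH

A.

Dimensions:
  A. Ω = V·A⁻¹ = kg·m²·s⁻³·A⁻²
  B. Wb·A⁻¹ = V·s·A⁻¹ = kg·m²·s⁻²·A⁻²
  C. [kg·m²·s⁻²·A⁻¹] / [A] = kg·m²·s⁻²·A⁻²
  D. H = V·s·A⁻¹ = kg·m²·s⁻²·A⁻²
All reduce to kg·m²·s⁻²·A⁻² except A., which is kg·m²·s⁻³·A⁻².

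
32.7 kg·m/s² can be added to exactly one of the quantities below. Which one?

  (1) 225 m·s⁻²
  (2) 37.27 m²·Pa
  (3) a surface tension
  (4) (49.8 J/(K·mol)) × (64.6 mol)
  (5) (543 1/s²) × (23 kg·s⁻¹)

(2)

Reference: kg·m·s⁻².
Each option:
  (1) m·s⁻²
  (2) Pa·m² = N·m⁻²·m² = kg·m·s⁻²  ← same
  (3) [surface tension] = kg·s⁻²
  (4) [kg·m²·s⁻²·K⁻¹·mol⁻¹] · [mol] = kg·m²·s⁻²·K⁻¹
  (5) [s⁻²] · [kg·s⁻¹] = kg·s⁻³
Only (2) matches kg·m·s⁻².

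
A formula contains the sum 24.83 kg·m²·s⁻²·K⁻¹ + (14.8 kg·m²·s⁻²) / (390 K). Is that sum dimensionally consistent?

Expand each in SI base units:
  24.83 kg·m²·s⁻²·K⁻¹:  kg·m²·s⁻²·K⁻¹
  (14.8 kg·m²·s⁻²) / (390 K):  [kg·m²·s⁻²] / [K] = kg·m²·s⁻²·K⁻¹
Both are kg·m²·s⁻²·K⁻¹, so they have the same dimensions and can be added.

Yes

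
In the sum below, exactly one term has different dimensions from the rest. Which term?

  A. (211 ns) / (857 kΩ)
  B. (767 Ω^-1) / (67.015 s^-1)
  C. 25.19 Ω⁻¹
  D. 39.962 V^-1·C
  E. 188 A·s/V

C.

Expand each in SI base units:
  A. [s] / [kg·m²·s⁻³·A⁻²] = kg⁻¹·m⁻²·s⁴·A²
  B. [kg⁻¹·m⁻²·s³·A²] / [s⁻¹] = kg⁻¹·m⁻²·s⁴·A²
  C. Ω⁻¹ = (V·A⁻¹)⁻¹ = kg⁻¹·m⁻²·s³·A²
  D. C·V⁻¹ = s·A·(J·C⁻¹)⁻¹ = kg⁻¹·m⁻²·s⁴·A²
  E. A·s·V⁻¹ = A·s·(J·C⁻¹)⁻¹ = kg⁻¹·m⁻²·s⁴·A²
All reduce to kg⁻¹·m⁻²·s⁴·A² except C., which is kg⁻¹·m⁻²·s³·A².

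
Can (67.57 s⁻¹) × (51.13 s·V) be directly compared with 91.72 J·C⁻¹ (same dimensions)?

Expand each in SI base units:
  (67.57 s⁻¹) × (51.13 s·V):  [s⁻¹] · [kg·m²·s⁻²·A⁻¹] = kg·m²·s⁻³·A⁻¹
  91.72 J·C⁻¹:  J·C⁻¹ = N·m·(s·A)⁻¹ = kg·m²·s⁻³·A⁻¹
Both are kg·m²·s⁻³·A⁻¹, so they have the same dimensions and can be added.

Yes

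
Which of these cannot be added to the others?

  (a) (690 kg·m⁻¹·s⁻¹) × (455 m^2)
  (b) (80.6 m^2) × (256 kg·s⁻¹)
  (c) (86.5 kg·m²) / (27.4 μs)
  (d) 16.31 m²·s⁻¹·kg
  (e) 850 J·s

Work out the base dimensions of each:
  (a) [kg·m⁻¹·s⁻¹] · [m²] = kg·m·s⁻¹
  (b) [m²] · [kg·s⁻¹] = kg·m²·s⁻¹
  (c) [kg·m²] / [s] = kg·m²·s⁻¹
  (d) kg·m²·s⁻¹
  (e) J·s = N·m·s = kg·m²·s⁻¹
All reduce to kg·m²·s⁻¹ except (a), which is kg·m·s⁻¹.

(a)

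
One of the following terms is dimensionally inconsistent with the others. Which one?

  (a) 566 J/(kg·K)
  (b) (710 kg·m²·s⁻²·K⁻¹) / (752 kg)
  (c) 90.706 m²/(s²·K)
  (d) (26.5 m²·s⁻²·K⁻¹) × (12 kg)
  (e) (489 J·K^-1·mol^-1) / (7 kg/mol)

Dimensions:
  (a) J·kg⁻¹·K⁻¹ = N·m·kg⁻¹·K⁻¹ = m²·s⁻²·K⁻¹
  (b) [kg·m²·s⁻²·K⁻¹] / [kg] = m²·s⁻²·K⁻¹
  (c) m²·s⁻²·K⁻¹
  (d) [m²·s⁻²·K⁻¹] · [kg] = kg·m²·s⁻²·K⁻¹
  (e) [kg·m²·s⁻²·K⁻¹·mol⁻¹] / [kg·mol⁻¹] = m²·s⁻²·K⁻¹
All reduce to m²·s⁻²·K⁻¹ except (d), which is kg·m²·s⁻²·K⁻¹.

(d)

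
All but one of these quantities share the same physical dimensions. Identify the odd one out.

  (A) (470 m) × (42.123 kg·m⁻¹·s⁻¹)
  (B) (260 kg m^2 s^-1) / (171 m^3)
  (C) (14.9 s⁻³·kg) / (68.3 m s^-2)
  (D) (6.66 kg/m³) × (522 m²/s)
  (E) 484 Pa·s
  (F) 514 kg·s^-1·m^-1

Work out the base dimensions of each:
  (A) [m] · [kg·m⁻¹·s⁻¹] = kg·s⁻¹
  (B) [kg·m²·s⁻¹] / [m³] = kg·m⁻¹·s⁻¹
  (C) [kg·s⁻³] / [m·s⁻²] = kg·m⁻¹·s⁻¹
  (D) [kg·m⁻³] · [m²·s⁻¹] = kg·m⁻¹·s⁻¹
  (E) Pa·s = N·m⁻²·s = kg·m⁻¹·s⁻¹
  (F) kg·m⁻¹·s⁻¹
All reduce to kg·m⁻¹·s⁻¹ except (A), which is kg·s⁻¹.

(A)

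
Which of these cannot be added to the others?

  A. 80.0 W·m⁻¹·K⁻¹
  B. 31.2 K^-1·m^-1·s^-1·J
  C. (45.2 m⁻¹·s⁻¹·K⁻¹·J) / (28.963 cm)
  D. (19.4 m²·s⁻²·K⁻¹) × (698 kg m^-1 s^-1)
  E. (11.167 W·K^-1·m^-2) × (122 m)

Expand each in SI base units:
  A. W·m⁻¹·K⁻¹ = J·s⁻¹·m⁻¹·K⁻¹ = kg·m·s⁻³·K⁻¹
  B. J·s⁻¹·m⁻¹·K⁻¹ = N·m·s⁻¹·m⁻¹·K⁻¹ = kg·m·s⁻³·K⁻¹
  C. [kg·m·s⁻³·K⁻¹] / [m] = kg·s⁻³·K⁻¹
  D. [m²·s⁻²·K⁻¹] · [kg·m⁻¹·s⁻¹] = kg·m·s⁻³·K⁻¹
  E. [kg·s⁻³·K⁻¹] · [m] = kg·m·s⁻³·K⁻¹
All reduce to kg·m·s⁻³·K⁻¹ except C., which is kg·s⁻³·K⁻¹.

C.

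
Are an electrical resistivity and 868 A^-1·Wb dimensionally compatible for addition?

No

Work out the base dimensions of each:
  an electrical resistivity:  [electrical resistivity] = kg·m³·s⁻³·A⁻²
  868 A^-1·Wb:  Wb·A⁻¹ = V·s·A⁻¹ = kg·m²·s⁻²·A⁻²
kg·m³·s⁻³·A⁻² ≠ kg·m²·s⁻²·A⁻², so they cannot be added.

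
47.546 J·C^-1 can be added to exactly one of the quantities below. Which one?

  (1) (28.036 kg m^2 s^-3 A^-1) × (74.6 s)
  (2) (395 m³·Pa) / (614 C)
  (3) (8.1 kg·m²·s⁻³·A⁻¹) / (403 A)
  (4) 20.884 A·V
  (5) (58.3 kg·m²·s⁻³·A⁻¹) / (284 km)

Reference: J·C⁻¹ = N·m·(s·A)⁻¹ = kg·m²·s⁻³·A⁻¹.
Each option:
  (1) [kg·m²·s⁻³·A⁻¹] · [s] = kg·m²·s⁻²·A⁻¹
  (2) [kg·m²·s⁻²] / [s·A] = kg·m²·s⁻³·A⁻¹  ← same
  (3) [kg·m²·s⁻³·A⁻¹] / [A] = kg·m²·s⁻³·A⁻²
  (4) V·A = J·C⁻¹·A = kg·m²·s⁻³
  (5) [kg·m²·s⁻³·A⁻¹] / [m] = kg·m·s⁻³·A⁻¹
Only (2) matches kg·m²·s⁻³·A⁻¹.

(2)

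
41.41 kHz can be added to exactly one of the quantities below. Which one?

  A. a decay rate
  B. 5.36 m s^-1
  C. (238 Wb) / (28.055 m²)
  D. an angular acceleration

Reference: Hz = s⁻¹.
Each option:
  A. [decay rate] = s⁻¹  ← same
  B. m·s⁻¹
  C. [kg·m²·s⁻²·A⁻¹] / [m²] = kg·s⁻²·A⁻¹
  D. [angular acceleration] = s⁻²
Only A. matches s⁻¹.

A.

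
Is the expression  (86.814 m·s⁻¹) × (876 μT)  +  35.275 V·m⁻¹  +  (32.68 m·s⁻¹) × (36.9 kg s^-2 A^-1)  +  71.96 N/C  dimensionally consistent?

In SI base units:
  (86.814 m·s⁻¹) × (876 μT):  [m·s⁻¹] · [kg·s⁻²·A⁻¹] = kg·m·s⁻³·A⁻¹
  35.275 V·m⁻¹:  V·m⁻¹ = J·C⁻¹·m⁻¹ = kg·m·s⁻³·A⁻¹
  (32.68 m·s⁻¹) × (36.9 kg s^-2 A^-1):  [m·s⁻¹] · [kg·s⁻²·A⁻¹] = kg·m·s⁻³·A⁻¹
  71.96 N/C:  N·C⁻¹ = kg·m·s⁻²·(s·A)⁻¹ = kg·m·s⁻³·A⁻¹
Every term reduces to kg·m·s⁻³·A⁻¹.

Yes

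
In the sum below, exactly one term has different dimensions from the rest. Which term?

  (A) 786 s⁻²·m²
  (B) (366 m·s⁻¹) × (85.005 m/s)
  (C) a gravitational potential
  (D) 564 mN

Expand each in SI base units:
  (A) m²·s⁻²
  (B) [m·s⁻¹] · [m·s⁻¹] = m²·s⁻²
  (C) [gravitational potential] = m²·s⁻²
  (D) N = kg·m·s⁻²
All reduce to m²·s⁻² except (D), which is kg·m·s⁻².

(D)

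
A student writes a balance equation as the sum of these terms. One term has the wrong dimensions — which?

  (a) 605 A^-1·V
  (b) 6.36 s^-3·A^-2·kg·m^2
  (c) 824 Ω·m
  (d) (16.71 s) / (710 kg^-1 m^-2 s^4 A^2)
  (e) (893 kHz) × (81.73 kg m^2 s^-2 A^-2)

(c)

In SI base units:
  (a) V·A⁻¹ = J·C⁻¹·A⁻¹ = kg·m²·s⁻³·A⁻²
  (b) kg·m²·s⁻³·A⁻²
  (c) Ω·m = V·A⁻¹·m = kg·m³·s⁻³·A⁻²
  (d) [s] / [kg⁻¹·m⁻²·s⁴·A²] = kg·m²·s⁻³·A⁻²
  (e) [s⁻¹] · [kg·m²·s⁻²·A⁻²] = kg·m²·s⁻³·A⁻²
All reduce to kg·m²·s⁻³·A⁻² except (c), which is kg·m³·s⁻³·A⁻².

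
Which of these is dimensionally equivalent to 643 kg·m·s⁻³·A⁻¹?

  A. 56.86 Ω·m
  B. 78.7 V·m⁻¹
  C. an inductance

Reference: kg·m·s⁻³·A⁻¹.
Each option:
  A. Ω·m = V·A⁻¹·m = kg·m³·s⁻³·A⁻²
  B. V·m⁻¹ = J·C⁻¹·m⁻¹ = kg·m·s⁻³·A⁻¹  ← same
  C. [inductance] = kg·m²·s⁻²·A⁻²
Only B. matches kg·m·s⁻³·A⁻¹.

B.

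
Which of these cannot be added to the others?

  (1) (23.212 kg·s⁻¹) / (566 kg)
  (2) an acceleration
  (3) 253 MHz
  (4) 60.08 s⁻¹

(2)

Work out the base dimensions of each:
  (1) [kg·s⁻¹] / [kg] = s⁻¹
  (2) [acceleration] = m·s⁻²
  (3) Hz = s⁻¹
  (4) s⁻¹
All reduce to s⁻¹ except (2), which is m·s⁻².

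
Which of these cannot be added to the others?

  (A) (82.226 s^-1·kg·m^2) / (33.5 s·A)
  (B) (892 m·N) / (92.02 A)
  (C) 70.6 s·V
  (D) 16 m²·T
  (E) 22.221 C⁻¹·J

In SI base units:
  (A) [kg·m²·s⁻¹] / [s·A] = kg·m²·s⁻²·A⁻¹
  (B) [kg·m²·s⁻²] / [A] = kg·m²·s⁻²·A⁻¹
  (C) V·s = J·C⁻¹·s = kg·m²·s⁻²·A⁻¹
  (D) T·m² = Wb·m⁻²·m² = kg·m²·s⁻²·A⁻¹
  (E) J·C⁻¹ = N·m·(s·A)⁻¹ = kg·m²·s⁻³·A⁻¹
All reduce to kg·m²·s⁻²·A⁻¹ except (E), which is kg·m²·s⁻³·A⁻¹.

(E)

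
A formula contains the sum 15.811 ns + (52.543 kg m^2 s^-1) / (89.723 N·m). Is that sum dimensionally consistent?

Work out the base dimensions of each:
  15.811 ns:  s
  (52.543 kg m^2 s^-1) / (89.723 N·m):  [kg·m²·s⁻¹] / [kg·m²·s⁻²] = s
Both are s, so they have the same dimensions and can be added.

Yes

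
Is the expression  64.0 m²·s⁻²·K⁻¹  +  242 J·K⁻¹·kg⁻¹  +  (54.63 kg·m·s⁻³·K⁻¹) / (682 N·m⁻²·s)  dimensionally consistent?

Yes

Reduce each to base SI dimensions:
  64.0 m²·s⁻²·K⁻¹:  m²·s⁻²·K⁻¹
  242 J·K⁻¹·kg⁻¹:  J·kg⁻¹·K⁻¹ = N·m·kg⁻¹·K⁻¹ = m²·s⁻²·K⁻¹
  (54.63 kg·m·s⁻³·K⁻¹) / (682 N·m⁻²·s):  [kg·m·s⁻³·K⁻¹] / [kg·m⁻¹·s⁻¹] = m²·s⁻²·K⁻¹
Every term reduces to m²·s⁻²·K⁻¹.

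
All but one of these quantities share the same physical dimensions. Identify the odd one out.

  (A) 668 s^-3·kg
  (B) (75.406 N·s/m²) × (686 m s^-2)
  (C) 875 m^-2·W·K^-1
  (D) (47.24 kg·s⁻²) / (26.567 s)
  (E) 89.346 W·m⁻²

(C)

Work out the base dimensions of each:
  (A) kg·s⁻³
  (B) [kg·m⁻¹·s⁻¹] · [m·s⁻²] = kg·s⁻³
  (C) W·m⁻²·K⁻¹ = J·s⁻¹·m⁻²·K⁻¹ = kg·s⁻³·K⁻¹
  (D) [kg·s⁻²] / [s] = kg·s⁻³
  (E) W·m⁻² = J·s⁻¹·m⁻² = kg·s⁻³
All reduce to kg·s⁻³ except (C), which is kg·s⁻³·K⁻¹.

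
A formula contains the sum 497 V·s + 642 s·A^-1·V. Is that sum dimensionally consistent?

No

Work out the base dimensions of each:
  497 V·s:  V·s = J·C⁻¹·s = kg·m²·s⁻²·A⁻¹
  642 s·A^-1·V:  V·s·A⁻¹ = J·C⁻¹·s·A⁻¹ = kg·m²·s⁻²·A⁻²
kg·m²·s⁻²·A⁻¹ ≠ kg·m²·s⁻²·A⁻², so they cannot be added.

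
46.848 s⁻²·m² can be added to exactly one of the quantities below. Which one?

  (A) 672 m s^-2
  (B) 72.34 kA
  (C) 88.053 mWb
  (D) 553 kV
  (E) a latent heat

Reference: m²·s⁻².
Each option:
  (A) m·s⁻²
  (B) A
  (C) Wb = V·s = kg·m²·s⁻²·A⁻¹
  (D) V = J·C⁻¹ = kg·m²·s⁻³·A⁻¹
  (E) [latent heat] = m²·s⁻²  ← same
Only (E) matches m²·s⁻².

(E)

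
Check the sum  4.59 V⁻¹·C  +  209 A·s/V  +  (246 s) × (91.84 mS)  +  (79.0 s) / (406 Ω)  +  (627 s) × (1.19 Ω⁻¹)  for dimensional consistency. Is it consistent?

In SI base units:
  4.59 V⁻¹·C:  C·V⁻¹ = s·A·(J·C⁻¹)⁻¹ = kg⁻¹·m⁻²·s⁴·A²
  209 A·s/V:  A·s·V⁻¹ = A·s·(J·C⁻¹)⁻¹ = kg⁻¹·m⁻²·s⁴·A²
  (246 s) × (91.84 mS):  [s] · [kg⁻¹·m⁻²·s³·A²] = kg⁻¹·m⁻²·s⁴·A²
  (79.0 s) / (406 Ω):  [s] / [kg·m²·s⁻³·A⁻²] = kg⁻¹·m⁻²·s⁴·A²
  (627 s) × (1.19 Ω⁻¹):  [s] · [kg⁻¹·m⁻²·s³·A²] = kg⁻¹·m⁻²·s⁴·A²
Every term reduces to kg⁻¹·m⁻²·s⁴·A².

Yes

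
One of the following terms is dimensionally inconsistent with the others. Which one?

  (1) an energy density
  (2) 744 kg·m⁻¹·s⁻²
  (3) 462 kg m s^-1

Reduce each to base SI dimensions:
  (1) [energy density] = kg·m⁻¹·s⁻²
  (2) kg·m⁻¹·s⁻²
  (3) kg·m·s⁻¹
All reduce to kg·m⁻¹·s⁻² except (3), which is kg·m·s⁻¹.

(3)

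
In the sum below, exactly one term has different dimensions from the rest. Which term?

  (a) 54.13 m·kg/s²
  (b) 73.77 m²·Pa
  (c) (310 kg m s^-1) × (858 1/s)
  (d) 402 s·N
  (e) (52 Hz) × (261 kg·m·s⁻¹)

Work out the base dimensions of each:
  (a) kg·m·s⁻²
  (b) Pa·m² = N·m⁻²·m² = kg·m·s⁻²
  (c) [kg·m·s⁻¹] · [s⁻¹] = kg·m·s⁻²
  (d) N·s = kg·m·s⁻²·s = kg·m·s⁻¹
  (e) [s⁻¹] · [kg·m·s⁻¹] = kg·m·s⁻²
All reduce to kg·m·s⁻² except (d), which is kg·m·s⁻¹.

(d)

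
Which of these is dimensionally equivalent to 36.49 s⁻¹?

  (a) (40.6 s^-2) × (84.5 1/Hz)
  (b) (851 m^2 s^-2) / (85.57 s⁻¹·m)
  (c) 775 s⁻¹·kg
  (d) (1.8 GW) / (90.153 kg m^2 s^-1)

(a)

Reference: s⁻¹.
Each option:
  (a) [s⁻²] · [s] = s⁻¹  ← same
  (b) [m²·s⁻²] / [m·s⁻¹] = m·s⁻¹
  (c) kg·s⁻¹
  (d) [kg·m²·s⁻³] / [kg·m²·s⁻¹] = s⁻²
Only (a) matches s⁻¹.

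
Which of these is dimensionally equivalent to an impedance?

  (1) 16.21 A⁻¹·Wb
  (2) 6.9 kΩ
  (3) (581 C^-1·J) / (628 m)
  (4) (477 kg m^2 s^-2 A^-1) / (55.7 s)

Reference: [impedance] = kg·m²·s⁻³·A⁻².
Each option:
  (1) Wb·A⁻¹ = V·s·A⁻¹ = kg·m²·s⁻²·A⁻²
  (2) Ω = V·A⁻¹ = kg·m²·s⁻³·A⁻²  ← same
  (3) [kg·m²·s⁻³·A⁻¹] / [m] = kg·m·s⁻³·A⁻¹
  (4) [kg·m²·s⁻²·A⁻¹] / [s] = kg·m²·s⁻³·A⁻¹
Only (2) matches kg·m²·s⁻³·A⁻².

(2)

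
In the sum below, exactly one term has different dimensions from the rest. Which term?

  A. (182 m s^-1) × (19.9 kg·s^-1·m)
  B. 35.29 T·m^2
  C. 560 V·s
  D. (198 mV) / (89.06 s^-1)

A.

Expand each in SI base units:
  A. [m·s⁻¹] · [kg·m·s⁻¹] = kg·m²·s⁻²
  B. T·m² = Wb·m⁻²·m² = kg·m²·s⁻²·A⁻¹
  C. V·s = J·C⁻¹·s = kg·m²·s⁻²·A⁻¹
  D. [kg·m²·s⁻³·A⁻¹] / [s⁻¹] = kg·m²·s⁻²·A⁻¹
All reduce to kg·m²·s⁻²·A⁻¹ except A., which is kg·m²·s⁻².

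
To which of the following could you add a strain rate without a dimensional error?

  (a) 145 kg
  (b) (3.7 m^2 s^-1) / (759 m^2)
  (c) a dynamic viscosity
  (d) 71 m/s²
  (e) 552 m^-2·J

(b)

Reference: [strain rate] = s⁻¹.
Each option:
  (a) kg
  (b) [m²·s⁻¹] / [m²] = s⁻¹  ← same
  (c) [dynamic viscosity] = kg·m⁻¹·s⁻¹
  (d) m·s⁻²
  (e) J·m⁻² = N·m·m⁻² = kg·s⁻²
Only (b) matches s⁻¹.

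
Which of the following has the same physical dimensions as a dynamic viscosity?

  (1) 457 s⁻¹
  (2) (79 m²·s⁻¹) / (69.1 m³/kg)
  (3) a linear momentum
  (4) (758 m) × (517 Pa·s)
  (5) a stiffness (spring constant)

(2)

Reference: [dynamic viscosity] = kg·m⁻¹·s⁻¹.
Each option:
  (1) s⁻¹
  (2) [m²·s⁻¹] / [kg⁻¹·m³] = kg·m⁻¹·s⁻¹  ← same
  (3) [linear momentum] = kg·m·s⁻¹
  (4) [m] · [kg·m⁻¹·s⁻¹] = kg·s⁻¹
  (5) [stiffness (spring constant)] = kg·s⁻²
Only (2) matches kg·m⁻¹·s⁻¹.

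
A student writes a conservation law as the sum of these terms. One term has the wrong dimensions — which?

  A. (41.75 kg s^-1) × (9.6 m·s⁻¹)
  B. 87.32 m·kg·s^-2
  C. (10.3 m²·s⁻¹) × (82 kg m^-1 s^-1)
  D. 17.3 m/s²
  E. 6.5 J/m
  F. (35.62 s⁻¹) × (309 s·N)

Expand each in SI base units:
  A. [kg·s⁻¹] · [m·s⁻¹] = kg·m·s⁻²
  B. kg·m·s⁻²
  C. [m²·s⁻¹] · [kg·m⁻¹·s⁻¹] = kg·m·s⁻²
  D. m·s⁻²
  E. J·m⁻¹ = N·m·m⁻¹ = kg·m·s⁻²
  F. [s⁻¹] · [kg·m·s⁻¹] = kg·m·s⁻²
All reduce to kg·m·s⁻² except D., which is m·s⁻².

D.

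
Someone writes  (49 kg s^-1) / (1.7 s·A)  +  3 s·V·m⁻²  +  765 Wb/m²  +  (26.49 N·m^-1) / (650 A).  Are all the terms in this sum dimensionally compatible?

Reduce each to base SI dimensions:
  (49 kg s^-1) / (1.7 s·A):  [kg·s⁻¹] / [s·A] = kg·s⁻²·A⁻¹
  3 s·V·m⁻²:  V·s·m⁻² = J·C⁻¹·s·m⁻² = kg·s⁻²·A⁻¹
  765 Wb/m²:  Wb·m⁻² = V·s·m⁻² = kg·s⁻²·A⁻¹
  (26.49 N·m^-1) / (650 A):  [kg·s⁻²] / [A] = kg·s⁻²·A⁻¹
Every term reduces to kg·s⁻²·A⁻¹.

Yes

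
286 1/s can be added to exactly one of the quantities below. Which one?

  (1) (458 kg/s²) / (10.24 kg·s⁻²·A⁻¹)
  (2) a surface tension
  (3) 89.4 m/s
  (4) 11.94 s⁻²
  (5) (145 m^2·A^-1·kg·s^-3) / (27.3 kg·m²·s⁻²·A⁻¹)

Reference: s⁻¹.
Each option:
  (1) [kg·s⁻²] / [kg·s⁻²·A⁻¹] = A
  (2) [surface tension] = kg·s⁻²
  (3) m·s⁻¹
  (4) s⁻²
  (5) [kg·m²·s⁻³·A⁻¹] / [kg·m²·s⁻²·A⁻¹] = s⁻¹  ← same
Only (5) matches s⁻¹.

(5)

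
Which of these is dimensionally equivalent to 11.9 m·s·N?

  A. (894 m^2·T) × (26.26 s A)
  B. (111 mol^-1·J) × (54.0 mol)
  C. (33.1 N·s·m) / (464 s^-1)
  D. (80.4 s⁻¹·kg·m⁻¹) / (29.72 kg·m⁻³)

Reference: N·m·s = kg·m·s⁻²·m·s = kg·m²·s⁻¹.
Each option:
  A. [kg·m²·s⁻²·A⁻¹] · [s·A] = kg·m²·s⁻¹  ← same
  B. [kg·m²·s⁻²·mol⁻¹] · [mol] = kg·m²·s⁻²
  C. [kg·m²·s⁻¹] / [s⁻¹] = kg·m²
  D. [kg·m⁻¹·s⁻¹] / [kg·m⁻³] = m²·s⁻¹
Only A. matches kg·m²·s⁻¹.

A.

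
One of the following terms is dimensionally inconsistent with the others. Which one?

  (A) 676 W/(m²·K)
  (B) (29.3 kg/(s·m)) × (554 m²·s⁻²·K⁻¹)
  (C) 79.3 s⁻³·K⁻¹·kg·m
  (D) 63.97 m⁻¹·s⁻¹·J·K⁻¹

Dimensions:
  (A) W·m⁻²·K⁻¹ = J·s⁻¹·m⁻²·K⁻¹ = kg·s⁻³·K⁻¹
  (B) [kg·m⁻¹·s⁻¹] · [m²·s⁻²·K⁻¹] = kg·m·s⁻³·K⁻¹
  (C) kg·m·s⁻³·K⁻¹
  (D) J·s⁻¹·m⁻¹·K⁻¹ = N·m·s⁻¹·m⁻¹·K⁻¹ = kg·m·s⁻³·K⁻¹
All reduce to kg·m·s⁻³·K⁻¹ except (A), which is kg·s⁻³·K⁻¹.

(A)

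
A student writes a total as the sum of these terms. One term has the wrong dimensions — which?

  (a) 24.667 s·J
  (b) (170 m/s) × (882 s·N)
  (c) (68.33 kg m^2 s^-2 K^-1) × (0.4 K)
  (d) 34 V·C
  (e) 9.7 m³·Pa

(a)

Work out the base dimensions of each:
  (a) J·s = N·m·s = kg·m²·s⁻¹
  (b) [m·s⁻¹] · [kg·m·s⁻¹] = kg·m²·s⁻²
  (c) [kg·m²·s⁻²·K⁻¹] · [K] = kg·m²·s⁻²
  (d) C·V = s·A·J·C⁻¹ = kg·m²·s⁻²
  (e) Pa·m³ = N·m⁻²·m³ = kg·m²·s⁻²
All reduce to kg·m²·s⁻² except (a), which is kg·m²·s⁻¹.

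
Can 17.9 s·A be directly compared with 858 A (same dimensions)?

No

In SI base units:
  17.9 s·A:  A·s = s·A
  858 A:  A
s·A ≠ A, so they cannot be added.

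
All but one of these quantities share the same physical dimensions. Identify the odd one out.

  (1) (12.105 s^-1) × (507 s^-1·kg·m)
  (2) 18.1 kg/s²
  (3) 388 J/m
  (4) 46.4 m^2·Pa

(2)

Reduce each to base SI dimensions:
  (1) [s⁻¹] · [kg·m·s⁻¹] = kg·m·s⁻²
  (2) kg·s⁻²
  (3) J·m⁻¹ = N·m·m⁻¹ = kg·m·s⁻²
  (4) Pa·m² = N·m⁻²·m² = kg·m·s⁻²
All reduce to kg·m·s⁻² except (2), which is kg·s⁻².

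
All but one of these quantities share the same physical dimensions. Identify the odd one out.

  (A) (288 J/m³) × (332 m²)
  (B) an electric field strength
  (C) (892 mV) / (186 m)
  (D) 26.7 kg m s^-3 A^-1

(A)

In SI base units:
  (A) [kg·m⁻¹·s⁻²] · [m²] = kg·m·s⁻²
  (B) [electric field strength] = kg·m·s⁻³·A⁻¹
  (C) [kg·m²·s⁻³·A⁻¹] / [m] = kg·m·s⁻³·A⁻¹
  (D) kg·m·s⁻³·A⁻¹
All reduce to kg·m·s⁻³·A⁻¹ except (A), which is kg·m·s⁻².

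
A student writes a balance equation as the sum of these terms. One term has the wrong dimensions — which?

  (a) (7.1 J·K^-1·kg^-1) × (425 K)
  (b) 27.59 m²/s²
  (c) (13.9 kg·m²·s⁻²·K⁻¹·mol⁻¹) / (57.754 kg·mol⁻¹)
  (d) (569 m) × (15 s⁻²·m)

(c)

Reduce each to base SI dimensions:
  (a) [m²·s⁻²·K⁻¹] · [K] = m²·s⁻²
  (b) m²·s⁻²
  (c) [kg·m²·s⁻²·K⁻¹·mol⁻¹] / [kg·mol⁻¹] = m²·s⁻²·K⁻¹
  (d) [m] · [m·s⁻²] = m²·s⁻²
All reduce to m²·s⁻² except (c), which is m²·s⁻²·K⁻¹.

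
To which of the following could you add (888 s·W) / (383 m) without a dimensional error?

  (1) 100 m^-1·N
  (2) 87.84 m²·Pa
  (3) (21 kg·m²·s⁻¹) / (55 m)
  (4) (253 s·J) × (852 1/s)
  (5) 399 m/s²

(2)

Reference: [kg·m²·s⁻²] / [m] = kg·m·s⁻².
Each option:
  (1) N·m⁻¹ = kg·m·s⁻²·m⁻¹ = kg·s⁻²
  (2) Pa·m² = N·m⁻²·m² = kg·m·s⁻²  ← same
  (3) [kg·m²·s⁻¹] / [m] = kg·m·s⁻¹
  (4) [kg·m²·s⁻¹] · [s⁻¹] = kg·m²·s⁻²
  (5) m·s⁻²
Only (2) matches kg·m·s⁻².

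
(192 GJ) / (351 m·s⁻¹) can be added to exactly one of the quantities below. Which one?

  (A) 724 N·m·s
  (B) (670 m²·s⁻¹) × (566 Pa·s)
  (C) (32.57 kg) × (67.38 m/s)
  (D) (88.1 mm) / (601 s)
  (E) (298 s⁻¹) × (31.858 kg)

Reference: [kg·m²·s⁻²] / [m·s⁻¹] = kg·m·s⁻¹.
Each option:
  (A) N·m·s = kg·m·s⁻²·m·s = kg·m²·s⁻¹
  (B) [m²·s⁻¹] · [kg·m⁻¹·s⁻¹] = kg·m·s⁻²
  (C) [kg] · [m·s⁻¹] = kg·m·s⁻¹  ← same
  (D) [m] / [s] = m·s⁻¹
  (E) [s⁻¹] · [kg] = kg·s⁻¹
Only (C) matches kg·m·s⁻¹.

(C)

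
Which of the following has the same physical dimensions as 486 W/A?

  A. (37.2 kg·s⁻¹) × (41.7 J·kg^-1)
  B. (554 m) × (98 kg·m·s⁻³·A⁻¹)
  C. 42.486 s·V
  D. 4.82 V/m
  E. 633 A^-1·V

B.

Reference: W·A⁻¹ = J·s⁻¹·A⁻¹ = kg·m²·s⁻³·A⁻¹.
Each option:
  A. [kg·s⁻¹] · [m²·s⁻²] = kg·m²·s⁻³
  B. [m] · [kg·m·s⁻³·A⁻¹] = kg·m²·s⁻³·A⁻¹  ← same
  C. V·s = J·C⁻¹·s = kg·m²·s⁻²·A⁻¹
  D. V·m⁻¹ = J·C⁻¹·m⁻¹ = kg·m·s⁻³·A⁻¹
  E. V·A⁻¹ = J·C⁻¹·A⁻¹ = kg·m²·s⁻³·A⁻²
Only B. matches kg·m²·s⁻³·A⁻¹.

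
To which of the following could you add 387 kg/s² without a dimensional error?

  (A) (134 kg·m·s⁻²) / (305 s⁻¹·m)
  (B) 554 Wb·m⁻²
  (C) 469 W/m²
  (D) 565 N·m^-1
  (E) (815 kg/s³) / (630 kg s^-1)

(D)

Reference: kg·s⁻².
Each option:
  (A) [kg·m·s⁻²] / [m·s⁻¹] = kg·s⁻¹
  (B) Wb·m⁻² = V·s·m⁻² = kg·s⁻²·A⁻¹
  (C) W·m⁻² = J·s⁻¹·m⁻² = kg·s⁻³
  (D) N·m⁻¹ = kg·m·s⁻²·m⁻¹ = kg·s⁻²  ← same
  (E) [kg·s⁻³] / [kg·s⁻¹] = s⁻²
Only (D) matches kg·s⁻².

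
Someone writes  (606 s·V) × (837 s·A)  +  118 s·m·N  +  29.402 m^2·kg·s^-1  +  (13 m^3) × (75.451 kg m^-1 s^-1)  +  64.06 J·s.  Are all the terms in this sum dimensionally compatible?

Reduce each to base SI dimensions:
  (606 s·V) × (837 s·A):  [kg·m²·s⁻²·A⁻¹] · [s·A] = kg·m²·s⁻¹
  118 s·m·N:  N·m·s = kg·m·s⁻²·m·s = kg·m²·s⁻¹
  29.402 m^2·kg·s^-1:  kg·m²·s⁻¹
  (13 m^3) × (75.451 kg m^-1 s^-1):  [m³] · [kg·m⁻¹·s⁻¹] = kg·m²·s⁻¹
  64.06 J·s:  J·s = N·m·s = kg·m²·s⁻¹
Every term reduces to kg·m²·s⁻¹.

Yes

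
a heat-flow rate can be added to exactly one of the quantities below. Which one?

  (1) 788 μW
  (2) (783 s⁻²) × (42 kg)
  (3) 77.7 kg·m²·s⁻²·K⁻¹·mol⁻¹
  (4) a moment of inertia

(1)

Reference: [heat-flow rate] = kg·m²·s⁻³.
Each option:
  (1) W = J·s⁻¹ = kg·m²·s⁻³  ← same
  (2) [s⁻²] · [kg] = kg·s⁻²
  (3) kg·m²·s⁻²·K⁻¹·mol⁻¹
  (4) [moment of inertia] = kg·m²
Only (1) matches kg·m²·s⁻³.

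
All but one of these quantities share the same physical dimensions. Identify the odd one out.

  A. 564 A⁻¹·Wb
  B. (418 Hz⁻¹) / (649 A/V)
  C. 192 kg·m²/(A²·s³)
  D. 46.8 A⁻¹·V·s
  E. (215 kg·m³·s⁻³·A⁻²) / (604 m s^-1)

In SI base units:
  A. Wb·A⁻¹ = V·s·A⁻¹ = kg·m²·s⁻²·A⁻²
  B. [s] / [kg⁻¹·m⁻²·s³·A²] = kg·m²·s⁻²·A⁻²
  C. kg·m²·s⁻³·A⁻²
  D. V·s·A⁻¹ = J·C⁻¹·s·A⁻¹ = kg·m²·s⁻²·A⁻²
  E. [kg·m³·s⁻³·A⁻²] / [m·s⁻¹] = kg·m²·s⁻²·A⁻²
All reduce to kg·m²·s⁻²·A⁻² except C., which is kg·m²·s⁻³·A⁻².

C.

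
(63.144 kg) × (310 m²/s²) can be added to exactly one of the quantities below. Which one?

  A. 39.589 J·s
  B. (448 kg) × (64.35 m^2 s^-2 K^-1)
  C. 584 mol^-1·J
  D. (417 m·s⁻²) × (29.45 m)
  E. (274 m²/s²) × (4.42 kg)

E.

Reference: [kg] · [m²·s⁻²] = kg·m²·s⁻².
Each option:
  A. J·s = N·m·s = kg·m²·s⁻¹
  B. [kg] · [m²·s⁻²·K⁻¹] = kg·m²·s⁻²·K⁻¹
  C. J·mol⁻¹ = N·m·mol⁻¹ = kg·m²·s⁻²·mol⁻¹
  D. [m·s⁻²] · [m] = m²·s⁻²
  E. [m²·s⁻²] · [kg] = kg·m²·s⁻²  ← same
Only E. matches kg·m²·s⁻².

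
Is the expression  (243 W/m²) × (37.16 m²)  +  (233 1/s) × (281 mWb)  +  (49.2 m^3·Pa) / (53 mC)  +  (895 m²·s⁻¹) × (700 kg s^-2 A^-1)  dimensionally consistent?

No

Dimensions:
  (243 W/m²) × (37.16 m²):  [kg·s⁻³] · [m²] = kg·m²·s⁻³
  (233 1/s) × (281 mWb):  [s⁻¹] · [kg·m²·s⁻²·A⁻¹] = kg·m²·s⁻³·A⁻¹
  (49.2 m^3·Pa) / (53 mC):  [kg·m²·s⁻²] / [s·A] = kg·m²·s⁻³·A⁻¹
  (895 m²·s⁻¹) × (700 kg s^-2 A^-1):  [m²·s⁻¹] · [kg·s⁻²·A⁻¹] = kg·m²·s⁻³·A⁻¹
The terms do not share a single dimension (kg·m²·s⁻³ vs kg·m²·s⁻³·A⁻¹).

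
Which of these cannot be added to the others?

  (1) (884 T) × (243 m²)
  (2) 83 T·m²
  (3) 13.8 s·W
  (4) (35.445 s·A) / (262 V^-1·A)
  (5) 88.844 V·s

Dimensions:
  (1) [kg·s⁻²·A⁻¹] · [m²] = kg·m²·s⁻²·A⁻¹
  (2) T·m² = Wb·m⁻²·m² = kg·m²·s⁻²·A⁻¹
  (3) W·s = J·s⁻¹·s = kg·m²·s⁻²
  (4) [s·A] / [kg⁻¹·m⁻²·s³·A²] = kg·m²·s⁻²·A⁻¹
  (5) V·s = J·C⁻¹·s = kg·m²·s⁻²·A⁻¹
All reduce to kg·m²·s⁻²·A⁻¹ except (3), which is kg·m²·s⁻².

(3)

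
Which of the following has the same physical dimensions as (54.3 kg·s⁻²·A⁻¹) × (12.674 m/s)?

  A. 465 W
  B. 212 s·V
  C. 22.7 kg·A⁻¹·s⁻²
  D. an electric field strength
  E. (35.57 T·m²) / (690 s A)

D.

Reference: [kg·s⁻²·A⁻¹] · [m·s⁻¹] = kg·m·s⁻³·A⁻¹.
Each option:
  A. W = J·s⁻¹ = kg·m²·s⁻³
  B. V·s = J·C⁻¹·s = kg·m²·s⁻²·A⁻¹
  C. kg·s⁻²·A⁻¹
  D. [electric field strength] = kg·m·s⁻³·A⁻¹  ← same
  E. [kg·m²·s⁻²·A⁻¹] / [s·A] = kg·m²·s⁻³·A⁻²
Only D. matches kg·m·s⁻³·A⁻¹.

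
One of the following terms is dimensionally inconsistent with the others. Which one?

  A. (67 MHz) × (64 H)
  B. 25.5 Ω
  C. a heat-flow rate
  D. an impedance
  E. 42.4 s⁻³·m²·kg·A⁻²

C.

Expand each in SI base units:
  A. [s⁻¹] · [kg·m²·s⁻²·A⁻²] = kg·m²·s⁻³·A⁻²
  B. Ω = V·A⁻¹ = kg·m²·s⁻³·A⁻²
  C. [heat-flow rate] = kg·m²·s⁻³
  D. [impedance] = kg·m²·s⁻³·A⁻²
  E. kg·m²·s⁻³·A⁻²
All reduce to kg·m²·s⁻³·A⁻² except C., which is kg·m²·s⁻³.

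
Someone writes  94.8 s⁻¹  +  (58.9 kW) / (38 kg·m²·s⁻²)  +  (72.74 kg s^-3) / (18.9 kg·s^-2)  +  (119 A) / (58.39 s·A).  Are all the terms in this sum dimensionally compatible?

Dimensions:
  94.8 s⁻¹:  s⁻¹
  (58.9 kW) / (38 kg·m²·s⁻²):  [kg·m²·s⁻³] / [kg·m²·s⁻²] = s⁻¹
  (72.74 kg s^-3) / (18.9 kg·s^-2):  [kg·s⁻³] / [kg·s⁻²] = s⁻¹
  (119 A) / (58.39 s·A):  [A] / [s·A] = s⁻¹
Every term reduces to s⁻¹.

Yes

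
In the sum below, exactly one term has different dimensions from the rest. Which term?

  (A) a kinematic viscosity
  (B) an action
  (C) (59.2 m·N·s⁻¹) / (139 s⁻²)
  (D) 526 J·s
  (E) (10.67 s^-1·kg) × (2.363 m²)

(A)

Work out the base dimensions of each:
  (A) [kinematic viscosity] = m²·s⁻¹
  (B) [action] = kg·m²·s⁻¹
  (C) [kg·m²·s⁻³] / [s⁻²] = kg·m²·s⁻¹
  (D) J·s = N·m·s = kg·m²·s⁻¹
  (E) [kg·s⁻¹] · [m²] = kg·m²·s⁻¹
All reduce to kg·m²·s⁻¹ except (A), which is m²·s⁻¹.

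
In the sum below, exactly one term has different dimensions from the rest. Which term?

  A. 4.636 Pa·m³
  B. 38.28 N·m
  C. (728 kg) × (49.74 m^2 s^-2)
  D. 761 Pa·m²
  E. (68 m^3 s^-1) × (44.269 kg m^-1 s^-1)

D.

In SI base units:
  A. Pa·m³ = N·m⁻²·m³ = kg·m²·s⁻²
  B. N·m = kg·m·s⁻²·m = kg·m²·s⁻²
  C. [kg] · [m²·s⁻²] = kg·m²·s⁻²
  D. Pa·m² = N·m⁻²·m² = kg·m·s⁻²
  E. [m³·s⁻¹] · [kg·m⁻¹·s⁻¹] = kg·m²·s⁻²
All reduce to kg·m²·s⁻² except D., which is kg·m·s⁻².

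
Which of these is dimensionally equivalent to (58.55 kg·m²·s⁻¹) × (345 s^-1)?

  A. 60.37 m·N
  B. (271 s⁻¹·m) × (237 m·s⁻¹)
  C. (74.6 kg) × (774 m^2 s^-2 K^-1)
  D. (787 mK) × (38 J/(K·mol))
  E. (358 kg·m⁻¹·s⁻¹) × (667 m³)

A.

Reference: [kg·m²·s⁻¹] · [s⁻¹] = kg·m²·s⁻².
Each option:
  A. N·m = kg·m·s⁻²·m = kg·m²·s⁻²  ← same
  B. [m·s⁻¹] · [m·s⁻¹] = m²·s⁻²
  C. [kg] · [m²·s⁻²·K⁻¹] = kg·m²·s⁻²·K⁻¹
  D. [K] · [kg·m²·s⁻²·K⁻¹·mol⁻¹] = kg·m²·s⁻²·mol⁻¹
  E. [kg·m⁻¹·s⁻¹] · [m³] = kg·m²·s⁻¹
Only A. matches kg·m²·s⁻².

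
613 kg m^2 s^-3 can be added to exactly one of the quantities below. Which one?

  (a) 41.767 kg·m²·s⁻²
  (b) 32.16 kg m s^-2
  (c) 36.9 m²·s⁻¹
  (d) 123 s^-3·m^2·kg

Reference: kg·m²·s⁻³.
Each option:
  (a) kg·m²·s⁻²
  (b) kg·m·s⁻²
  (c) m²·s⁻¹
  (d) kg·m²·s⁻³  ← same
Only (d) matches kg·m²·s⁻³.

(d)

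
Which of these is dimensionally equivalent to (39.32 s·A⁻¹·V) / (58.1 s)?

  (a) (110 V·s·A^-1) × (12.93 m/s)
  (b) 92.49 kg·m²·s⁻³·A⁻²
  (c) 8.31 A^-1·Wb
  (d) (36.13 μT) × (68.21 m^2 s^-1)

(b)

Reference: [kg·m²·s⁻²·A⁻²] / [s] = kg·m²·s⁻³·A⁻².
Each option:
  (a) [kg·m²·s⁻²·A⁻²] · [m·s⁻¹] = kg·m³·s⁻³·A⁻²
  (b) kg·m²·s⁻³·A⁻²  ← same
  (c) Wb·A⁻¹ = V·s·A⁻¹ = kg·m²·s⁻²·A⁻²
  (d) [kg·s⁻²·A⁻¹] · [m²·s⁻¹] = kg·m²·s⁻³·A⁻¹
Only (b) matches kg·m²·s⁻³·A⁻².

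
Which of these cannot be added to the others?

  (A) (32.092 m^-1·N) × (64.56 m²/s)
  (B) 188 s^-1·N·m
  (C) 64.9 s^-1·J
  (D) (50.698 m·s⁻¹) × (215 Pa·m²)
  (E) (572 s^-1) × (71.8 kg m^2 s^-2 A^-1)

Work out the base dimensions of each:
  (A) [kg·s⁻²] · [m²·s⁻¹] = kg·m²·s⁻³
  (B) N·m·s⁻¹ = kg·m·s⁻²·m·s⁻¹ = kg·m²·s⁻³
  (C) J·s⁻¹ = N·m·s⁻¹ = kg·m²·s⁻³
  (D) [m·s⁻¹] · [kg·m·s⁻²] = kg·m²·s⁻³
  (E) [s⁻¹] · [kg·m²·s⁻²·A⁻¹] = kg·m²·s⁻³·A⁻¹
All reduce to kg·m²·s⁻³ except (E), which is kg·m²·s⁻³·A⁻¹.

(E)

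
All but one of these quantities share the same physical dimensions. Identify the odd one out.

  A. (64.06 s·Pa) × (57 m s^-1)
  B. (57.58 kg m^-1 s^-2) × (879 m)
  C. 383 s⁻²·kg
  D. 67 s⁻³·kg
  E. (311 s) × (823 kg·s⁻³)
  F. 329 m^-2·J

D.

Reduce each to base SI dimensions:
  A. [kg·m⁻¹·s⁻¹] · [m·s⁻¹] = kg·s⁻²
  B. [kg·m⁻¹·s⁻²] · [m] = kg·s⁻²
  C. kg·s⁻²
  D. kg·s⁻³
  E. [s] · [kg·s⁻³] = kg·s⁻²
  F. J·m⁻² = N·m·m⁻² = kg·s⁻²
All reduce to kg·s⁻² except D., which is kg·s⁻³.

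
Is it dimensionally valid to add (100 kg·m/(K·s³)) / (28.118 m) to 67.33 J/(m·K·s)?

In SI base units:
  (100 kg·m/(K·s³)) / (28.118 m):  [kg·m·s⁻³·K⁻¹] / [m] = kg·s⁻³·K⁻¹
  67.33 J/(m·K·s):  J·s⁻¹·m⁻¹·K⁻¹ = N·m·s⁻¹·m⁻¹·K⁻¹ = kg·m·s⁻³·K⁻¹
kg·s⁻³·K⁻¹ ≠ kg·m·s⁻³·K⁻¹, so they cannot be added.

No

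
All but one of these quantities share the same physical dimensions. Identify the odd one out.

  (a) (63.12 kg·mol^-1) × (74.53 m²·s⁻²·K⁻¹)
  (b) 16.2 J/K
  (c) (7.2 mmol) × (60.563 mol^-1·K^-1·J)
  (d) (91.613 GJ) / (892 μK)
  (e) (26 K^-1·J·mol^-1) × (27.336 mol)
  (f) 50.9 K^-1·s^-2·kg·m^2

Work out the base dimensions of each:
  (a) [kg·mol⁻¹] · [m²·s⁻²·K⁻¹] = kg·m²·s⁻²·K⁻¹·mol⁻¹
  (b) J·K⁻¹ = N·m·K⁻¹ = kg·m²·s⁻²·K⁻¹
  (c) [mol] · [kg·m²·s⁻²·K⁻¹·mol⁻¹] = kg·m²·s⁻²·K⁻¹
  (d) [kg·m²·s⁻²] / [K] = kg·m²·s⁻²·K⁻¹
  (e) [kg·m²·s⁻²·K⁻¹·mol⁻¹] · [mol] = kg·m²·s⁻²·K⁻¹
  (f) kg·m²·s⁻²·K⁻¹
All reduce to kg·m²·s⁻²·K⁻¹ except (a), which is kg·m²·s⁻²·K⁻¹·mol⁻¹.

(a)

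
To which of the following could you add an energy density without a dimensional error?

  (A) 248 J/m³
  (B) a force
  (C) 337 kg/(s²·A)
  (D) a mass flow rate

Reference: [energy density] = kg·m⁻¹·s⁻².
Each option:
  (A) J·m⁻³ = N·m·m⁻³ = kg·m⁻¹·s⁻²  ← same
  (B) [force] = kg·m·s⁻²
  (C) kg·s⁻²·A⁻¹
  (D) [mass flow rate] = kg·s⁻¹
Only (A) matches kg·m⁻¹·s⁻².

(A)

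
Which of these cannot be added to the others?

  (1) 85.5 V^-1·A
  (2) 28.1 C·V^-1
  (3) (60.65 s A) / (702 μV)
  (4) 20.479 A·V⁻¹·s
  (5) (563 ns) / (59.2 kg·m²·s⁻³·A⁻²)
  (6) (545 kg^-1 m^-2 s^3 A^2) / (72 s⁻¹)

(1)

Dimensions:
  (1) A·V⁻¹ = A·(J·C⁻¹)⁻¹ = kg⁻¹·m⁻²·s³·A²
  (2) C·V⁻¹ = s·A·(J·C⁻¹)⁻¹ = kg⁻¹·m⁻²·s⁴·A²
  (3) [s·A] / [kg·m²·s⁻³·A⁻¹] = kg⁻¹·m⁻²·s⁴·A²
  (4) A·s·V⁻¹ = A·s·(J·C⁻¹)⁻¹ = kg⁻¹·m⁻²·s⁴·A²
  (5) [s] / [kg·m²·s⁻³·A⁻²] = kg⁻¹·m⁻²·s⁴·A²
  (6) [kg⁻¹·m⁻²·s³·A²] / [s⁻¹] = kg⁻¹·m⁻²·s⁴·A²
All reduce to kg⁻¹·m⁻²·s⁴·A² except (1), which is kg⁻¹·m⁻²·s³·A².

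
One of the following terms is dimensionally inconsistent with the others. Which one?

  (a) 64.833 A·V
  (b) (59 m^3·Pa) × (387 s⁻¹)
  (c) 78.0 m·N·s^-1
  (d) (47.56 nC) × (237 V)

Reduce each to base SI dimensions:
  (a) V·A = J·C⁻¹·A = kg·m²·s⁻³
  (b) [kg·m²·s⁻²] · [s⁻¹] = kg·m²·s⁻³
  (c) N·m·s⁻¹ = kg·m·s⁻²·m·s⁻¹ = kg·m²·s⁻³
  (d) [s·A] · [kg·m²·s⁻³·A⁻¹] = kg·m²·s⁻²
All reduce to kg·m²·s⁻³ except (d), which is kg·m²·s⁻².

(d)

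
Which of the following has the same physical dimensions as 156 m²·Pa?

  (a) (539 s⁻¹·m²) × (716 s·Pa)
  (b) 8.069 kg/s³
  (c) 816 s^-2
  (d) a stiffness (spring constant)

(a)

Reference: Pa·m² = N·m⁻²·m² = kg·m·s⁻².
Each option:
  (a) [m²·s⁻¹] · [kg·m⁻¹·s⁻¹] = kg·m·s⁻²  ← same
  (b) kg·s⁻³
  (c) s⁻²
  (d) [stiffness (spring constant)] = kg·s⁻²
Only (a) matches kg·m·s⁻².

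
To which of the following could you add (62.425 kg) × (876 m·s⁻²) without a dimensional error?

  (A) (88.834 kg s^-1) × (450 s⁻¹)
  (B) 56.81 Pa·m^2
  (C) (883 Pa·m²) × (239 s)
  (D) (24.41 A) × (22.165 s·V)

Reference: [kg] · [m·s⁻²] = kg·m·s⁻².
Each option:
  (A) [kg·s⁻¹] · [s⁻¹] = kg·s⁻²
  (B) Pa·m² = N·m⁻²·m² = kg·m·s⁻²  ← same
  (C) [kg·m·s⁻²] · [s] = kg·m·s⁻¹
  (D) [A] · [kg·m²·s⁻²·A⁻¹] = kg·m²·s⁻²
Only (B) matches kg·m·s⁻².

(B)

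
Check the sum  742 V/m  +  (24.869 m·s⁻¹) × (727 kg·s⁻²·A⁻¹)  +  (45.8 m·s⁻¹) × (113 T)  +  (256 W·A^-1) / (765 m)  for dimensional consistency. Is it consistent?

Yes

Reduce each to base SI dimensions:
  742 V/m:  V·m⁻¹ = J·C⁻¹·m⁻¹ = kg·m·s⁻³·A⁻¹
  (24.869 m·s⁻¹) × (727 kg·s⁻²·A⁻¹):  [m·s⁻¹] · [kg·s⁻²·A⁻¹] = kg·m·s⁻³·A⁻¹
  (45.8 m·s⁻¹) × (113 T):  [m·s⁻¹] · [kg·s⁻²·A⁻¹] = kg·m·s⁻³·A⁻¹
  (256 W·A^-1) / (765 m):  [kg·m²·s⁻³·A⁻¹] / [m] = kg·m·s⁻³·A⁻¹
Every term reduces to kg·m·s⁻³·A⁻¹.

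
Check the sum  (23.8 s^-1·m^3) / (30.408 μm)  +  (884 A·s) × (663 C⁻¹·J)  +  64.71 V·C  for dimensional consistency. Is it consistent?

Work out the base dimensions of each:
  (23.8 s^-1·m^3) / (30.408 μm):  [m³·s⁻¹] / [m] = m²·s⁻¹
  (884 A·s) × (663 C⁻¹·J):  [s·A] · [kg·m²·s⁻³·A⁻¹] = kg·m²·s⁻²
  64.71 V·C:  C·V = s·A·J·C⁻¹ = kg·m²·s⁻²
The terms do not share a single dimension (kg·m²·s⁻² vs m²·s⁻¹).

No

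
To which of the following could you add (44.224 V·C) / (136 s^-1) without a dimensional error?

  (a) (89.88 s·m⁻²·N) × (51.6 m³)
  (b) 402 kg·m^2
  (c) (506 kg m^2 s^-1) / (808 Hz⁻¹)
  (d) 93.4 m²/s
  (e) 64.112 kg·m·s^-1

Reference: [kg·m²·s⁻²] / [s⁻¹] = kg·m²·s⁻¹.
Each option:
  (a) [kg·m⁻¹·s⁻¹] · [m³] = kg·m²·s⁻¹  ← same
  (b) kg·m²
  (c) [kg·m²·s⁻¹] / [s] = kg·m²·s⁻²
  (d) m²·s⁻¹
  (e) kg·m·s⁻¹
Only (a) matches kg·m²·s⁻¹.

(a)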